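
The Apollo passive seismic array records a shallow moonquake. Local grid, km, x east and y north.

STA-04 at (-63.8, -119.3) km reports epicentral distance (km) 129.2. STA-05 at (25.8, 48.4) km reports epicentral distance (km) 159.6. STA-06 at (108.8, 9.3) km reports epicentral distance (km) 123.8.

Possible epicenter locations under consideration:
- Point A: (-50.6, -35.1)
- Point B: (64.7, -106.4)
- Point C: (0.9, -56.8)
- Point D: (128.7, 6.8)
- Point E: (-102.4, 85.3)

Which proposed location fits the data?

Point B

For each candidate, compare |candidate − station| to the reported distance:
Point A: residuals STA-04 44.0, STA-05 46.4, STA-06 41.7 → max 46.4 km
Point B: residuals STA-04 0.1, STA-05 0.0, STA-06 0.0 → max 0.1 km
Point C: residuals STA-04 39.2, STA-05 51.5, STA-06 2.7 → max 51.5 km
Point D: residuals STA-04 100.9, STA-05 48.6, STA-06 103.7 → max 103.7 km
Point E: residuals STA-04 79.0, STA-05 26.2, STA-06 100.7 → max 100.7 km
Only Point B has all residuals ≈ 0.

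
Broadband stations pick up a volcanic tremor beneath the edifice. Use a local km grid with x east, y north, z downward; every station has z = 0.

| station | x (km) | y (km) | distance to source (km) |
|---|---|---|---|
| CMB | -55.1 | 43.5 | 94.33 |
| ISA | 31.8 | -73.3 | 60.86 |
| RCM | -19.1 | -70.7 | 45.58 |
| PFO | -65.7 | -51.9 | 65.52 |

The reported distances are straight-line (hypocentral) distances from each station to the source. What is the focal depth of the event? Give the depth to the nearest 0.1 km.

depth ≈ 24.8 km

Each station gives a sphere (x−x_i)² + (y−y_i)² + z² = d_i² (stations at z=0).
Subtracting the CMB sphere from ISA and RCM: z² cancels, leaving linear equations in x and y:
173.8 x − 233.6 y = 6650.08
72.0 x − 228.4 y = 7255.65
Solving: x ≈ -7.695, y ≈ -34.193 km (keep extra digits for the depth step; rounded: -7.7, -34.2).
Then from the CMB sphere: z² = 94.33² − (x + 55.1)² − (y − 43.5)² with x = -7.695, y = -34.193, so z ≈ 24.793 ≈ 24.8 km.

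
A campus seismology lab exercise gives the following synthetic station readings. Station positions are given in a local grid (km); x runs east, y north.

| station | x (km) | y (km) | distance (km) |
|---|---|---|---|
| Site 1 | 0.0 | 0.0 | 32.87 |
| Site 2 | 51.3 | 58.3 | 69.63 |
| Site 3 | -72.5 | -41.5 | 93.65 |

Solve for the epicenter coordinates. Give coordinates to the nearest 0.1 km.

x ≈ -12.5 km, y ≈ 30.4 km

Circle about each station: x² + y² = 32.87²; (x − 51.3)² + (y − 58.3)² = 69.63²; (x + 72.5)² + (y + 41.5)² = 93.65².
Subtracting the Site 1 equation from the Site 2 and Site 3 equations removes the quadratic terms:
102.6 x + 116.6 y = 2262.68
-145.0 x − 83.0 y = -711.39
Solving the 2×2 system: x ≈ -12.5, y ≈ 30.4 km.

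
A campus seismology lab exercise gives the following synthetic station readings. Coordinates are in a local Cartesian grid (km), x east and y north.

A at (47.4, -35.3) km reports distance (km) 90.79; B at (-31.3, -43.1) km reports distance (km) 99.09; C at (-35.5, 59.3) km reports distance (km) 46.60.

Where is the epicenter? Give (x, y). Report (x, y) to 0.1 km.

Circle about each station: (x − 47.4)² + (y + 35.3)² = 90.79²; (x + 31.3)² + (y + 43.1)² = 99.09²; (x + 35.5)² + (y − 59.3)² = 46.60².
Subtracting pairs of circle equations eliminates x²+y² and gives linear equations (the radical axes):
-157.4 x − 15.6 y = -2231.55
-165.8 x + 189.2 y = 7355.15
Solving the 2×2 system: x ≈ 9.5, y ≈ 47.2 km.
Check against A (with the unrounded x, y): √((x − 47.4)²+(y + 35.3)²) = 90.79 ≈ 90.79 km. ✓

x ≈ 9.5 km, y ≈ 47.2 km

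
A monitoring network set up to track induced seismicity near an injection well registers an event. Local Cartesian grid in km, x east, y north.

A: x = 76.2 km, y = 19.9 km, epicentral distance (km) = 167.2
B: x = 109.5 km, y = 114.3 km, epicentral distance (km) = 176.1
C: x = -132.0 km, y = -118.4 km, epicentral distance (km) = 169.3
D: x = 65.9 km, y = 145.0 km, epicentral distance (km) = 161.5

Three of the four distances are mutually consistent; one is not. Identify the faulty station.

A

Solve using three stations at a time. Using B, C, D (subtract circle equations pairwise → linear system) gives (x, y) ≈ (-42.4, 25.2).
Distances from that point to each station vs reported:
  A: calculated 118.7 vs reported 167.2 → residual 48.5 km
  B: calculated 176.1 vs reported 176.1 → residual 0.0 km
  C: calculated 169.3 vs reported 169.3 → residual 0.0 km
  D: calculated 161.5 vs reported 161.5 → residual 0.0 km
B, C, D are mutually consistent (residuals ≈ 0); A is off by 48.5 km.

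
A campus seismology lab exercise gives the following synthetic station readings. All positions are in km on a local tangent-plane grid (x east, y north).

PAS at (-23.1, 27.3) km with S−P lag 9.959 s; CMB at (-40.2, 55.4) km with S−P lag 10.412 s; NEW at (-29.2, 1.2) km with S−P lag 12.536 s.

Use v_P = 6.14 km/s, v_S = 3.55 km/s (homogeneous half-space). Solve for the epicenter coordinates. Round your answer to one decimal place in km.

Distance from S−P lag: d = Δt · v_P v_S / (v_P − v_S) = Δt · (6.14·3.55)/(6.14−3.55) ≈ 8.4158·Δt.
So d_PAS = 83.81, d_CMB = 87.63, d_NEW = 105.50 km.
Circle about each station: (x + 23.1)² + (y − 27.3)² = 83.81²; (x + 40.2)² + (y − 55.4)² = 87.63²; (x + 29.2)² + (y − 1.2)² = 105.50².
Subtracting the PAS equation from the CMB and NEW equations removes the quadratic terms:
-34.2 x + 56.2 y = 2751.40
-12.2 x − 52.2 y = -4530.95
Solving the 2×2 system: x ≈ 44.9, y ≈ 76.3 km.
Check against PAS (with the unrounded x, y): √((x + 23.1)²+(y − 27.3)²) = 83.84 ≈ 83.81 km. ✓

x ≈ 44.9 km, y ≈ 76.3 km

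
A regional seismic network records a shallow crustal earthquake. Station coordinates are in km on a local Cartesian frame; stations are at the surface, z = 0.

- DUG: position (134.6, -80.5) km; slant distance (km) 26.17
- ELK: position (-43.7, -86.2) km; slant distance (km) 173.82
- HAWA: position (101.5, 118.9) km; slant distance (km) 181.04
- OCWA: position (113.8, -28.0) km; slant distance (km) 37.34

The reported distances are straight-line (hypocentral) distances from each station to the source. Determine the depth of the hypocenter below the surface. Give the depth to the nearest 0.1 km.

z ≈ 14.2 km

Each station gives a sphere (x−x_i)² + (y−y_i)² + z² = d_i² (stations at z=0).
Subtracting the DUG sphere from ELK and HAWA: z² cancels, leaving linear equations in x and y:
-356.6 x − 11.4 y = -44785.80
-66.2 x + 398.8 y = -32248.56
Solving: x ≈ 127.500, y ≈ -59.699 km (keep extra digits for the depth step; rounded: 127.5, -59.7).
Then from the DUG sphere: z² = 26.17² − (x − 134.6)² − (y + 80.5)² with x = 127.500, y = -59.699, so z ≈ 14.205 ≈ 14.2 km.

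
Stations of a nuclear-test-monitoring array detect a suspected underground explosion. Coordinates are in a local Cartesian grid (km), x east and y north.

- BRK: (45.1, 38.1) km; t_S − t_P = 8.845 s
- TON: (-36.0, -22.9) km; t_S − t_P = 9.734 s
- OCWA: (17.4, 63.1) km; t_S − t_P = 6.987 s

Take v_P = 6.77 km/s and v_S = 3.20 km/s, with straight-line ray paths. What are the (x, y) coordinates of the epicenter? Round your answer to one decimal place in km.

(-7.8, 29.0)

Distance from S−P lag: d = Δt · v_P v_S / (v_P − v_S) = Δt · (6.77·3.20)/(6.77−3.20) ≈ 6.0683·Δt.
So d_BRK = 53.67, d_TON = 59.07, d_OCWA = 42.40 km.
Circle about each station: (x − 45.1)² + (y − 38.1)² = 53.67²; (x + 36.0)² + (y + 22.9)² = 59.07²; (x − 17.4)² + (y − 63.1)² = 42.40².
Subtracting the BRK equation from the TON and OCWA equations removes the quadratic terms:
-162.2 x − 122.0 y = -2274.01
-55.4 x + 50.0 y = 1881.46
Solving the 2×2 system: x ≈ -7.8, y ≈ 29.0 km.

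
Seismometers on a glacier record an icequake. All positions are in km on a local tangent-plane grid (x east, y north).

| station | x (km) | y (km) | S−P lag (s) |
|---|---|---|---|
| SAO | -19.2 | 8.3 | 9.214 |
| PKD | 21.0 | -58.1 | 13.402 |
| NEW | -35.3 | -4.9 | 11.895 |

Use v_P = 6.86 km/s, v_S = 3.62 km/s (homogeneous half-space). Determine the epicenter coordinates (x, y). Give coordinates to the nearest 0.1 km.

Distance from S−P lag: d = Δt · v_P v_S / (v_P − v_S) = Δt · (6.86·3.62)/(6.86−3.62) ≈ 7.6646·Δt.
So d_SAO = 70.62, d_PKD = 102.72, d_NEW = 91.17 km.
Circle about each station: (x + 19.2)² + (y − 8.3)² = 70.62²; (x − 21.0)² + (y + 58.1)² = 102.72²; (x + 35.3)² + (y + 4.9)² = 91.17².
Subtracting pairs of circle equations eliminates x²+y² and gives linear equations (the radical axes):
80.4 x − 132.8 y = -2185.13
-32.2 x − 26.4 y = -2492.21
Solving the 2×2 system: x ≈ 42.7, y ≈ 42.3 km.

x ≈ 42.7 km, y ≈ 42.3 km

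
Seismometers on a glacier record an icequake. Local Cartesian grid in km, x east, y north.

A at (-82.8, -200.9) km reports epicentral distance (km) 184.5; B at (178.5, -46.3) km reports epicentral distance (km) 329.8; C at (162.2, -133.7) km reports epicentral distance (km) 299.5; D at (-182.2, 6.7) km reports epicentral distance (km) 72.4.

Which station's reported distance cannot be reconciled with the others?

Solve using three stations at a time. Using A, C, D (subtract circle equations pairwise → linear system) gives (x, y) ≈ (-114.5, -19.1).
Distances from that point to each station vs reported:
  A: calculated 184.5 vs reported 184.5 → residual 0.0 km
  B: calculated 294.3 vs reported 329.8 → residual 35.5 km
  C: calculated 299.5 vs reported 299.5 → residual 0.0 km
  D: calculated 72.4 vs reported 72.4 → residual 0.0 km
A, C, D are mutually consistent (residuals ≈ 0); B is off by 35.5 km.

B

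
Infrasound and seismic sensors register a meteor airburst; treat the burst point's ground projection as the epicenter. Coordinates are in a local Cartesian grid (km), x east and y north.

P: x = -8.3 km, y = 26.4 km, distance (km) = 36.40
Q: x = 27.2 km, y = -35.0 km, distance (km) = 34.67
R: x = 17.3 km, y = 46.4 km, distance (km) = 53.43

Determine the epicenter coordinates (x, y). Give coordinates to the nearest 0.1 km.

(7.9, -6.2)

Circle about each station: (x + 8.3)² + (y − 26.4)² = 36.40²; (x − 27.2)² + (y + 35.0)² = 34.67²; (x − 17.3)² + (y − 46.4)² = 53.43².
Subtracting pairs of circle equations eliminates x²+y² and gives linear equations (the radical axes):
71.0 x − 122.8 y = 1321.94
51.2 x + 40.0 y = 156.60
Solving the 2×2 system: x ≈ 7.9, y ≈ -6.2 km.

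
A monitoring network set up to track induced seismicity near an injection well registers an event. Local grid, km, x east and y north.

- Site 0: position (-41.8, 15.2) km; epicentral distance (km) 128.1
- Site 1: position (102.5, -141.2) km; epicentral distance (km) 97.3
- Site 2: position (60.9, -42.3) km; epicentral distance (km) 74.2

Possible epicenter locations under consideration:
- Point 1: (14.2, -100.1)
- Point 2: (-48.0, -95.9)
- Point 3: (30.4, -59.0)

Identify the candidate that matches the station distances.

For each candidate, compare |candidate − station| to the reported distance:
Point 1: residuals Site 0 0.1, Site 1 0.1, Site 2 0.1 → max 0.1 km
Point 2: residuals Site 0 16.8, Site 1 59.9, Site 2 47.2 → max 59.9 km
Point 3: residuals Site 0 24.6, Site 1 12.0, Site 2 39.4 → max 39.4 km
Only Point 1 has all residuals ≈ 0.

Point 1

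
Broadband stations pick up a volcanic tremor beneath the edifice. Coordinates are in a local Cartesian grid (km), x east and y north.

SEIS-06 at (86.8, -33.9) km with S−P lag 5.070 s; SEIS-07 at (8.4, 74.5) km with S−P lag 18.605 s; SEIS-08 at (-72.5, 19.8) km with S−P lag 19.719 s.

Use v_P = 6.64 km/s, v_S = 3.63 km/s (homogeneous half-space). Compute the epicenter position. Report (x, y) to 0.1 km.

Distance from S−P lag: d = Δt · v_P v_S / (v_P − v_S) = Δt · (6.64·3.63)/(6.64−3.63) ≈ 8.0077·Δt.
So d_SEIS-06 = 40.60, d_SEIS-07 = 148.98, d_SEIS-08 = 157.90 km.
Circle about each station: (x − 86.8)² + (y + 33.9)² = 40.60²; (x − 8.4)² + (y − 74.5)² = 148.98²; (x + 72.5)² + (y − 19.8)² = 157.90².
Subtracting the SEIS-06 equation from the SEIS-07 and SEIS-08 equations removes the quadratic terms:
-156.8 x + 216.8 y = -23609.32
-318.6 x + 107.4 y = -26319.21
Solving the 2×2 system: x ≈ 60.7, y ≈ -65.0 km.
Check against SEIS-06 (with the unrounded x, y): √((x − 86.8)²+(y + 33.9)²) = 40.60 ≈ 40.60 km. ✓

x ≈ 60.7 km, y ≈ -65.0 km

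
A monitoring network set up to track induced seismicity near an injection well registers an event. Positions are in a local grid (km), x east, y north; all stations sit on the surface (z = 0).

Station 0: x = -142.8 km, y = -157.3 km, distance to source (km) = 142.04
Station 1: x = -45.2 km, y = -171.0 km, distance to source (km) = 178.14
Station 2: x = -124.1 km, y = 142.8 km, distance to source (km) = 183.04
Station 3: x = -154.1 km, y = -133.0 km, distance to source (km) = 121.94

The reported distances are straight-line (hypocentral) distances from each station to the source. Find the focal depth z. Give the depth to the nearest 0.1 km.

61.2 km

Each station gives a sphere (x−x_i)² + (y−y_i)² + z² = d_i² (stations at z=0).
Subtracting the Station 0 sphere from Station 1 and Station 2: z² cancels, leaving linear equations in x and y:
195.2 x − 27.4 y = -25409.59
37.4 x + 600.2 y = -22670.76
Solving: x ≈ -134.299, y ≈ -29.403 km (keep extra digits for the depth step; rounded: -134.3, -29.4).
Then from the Station 0 sphere: z² = 142.04² − (x + 142.8)² − (y + 157.3)² with x = -134.299, y = -29.403, so z ≈ 61.200 ≈ 61.2 km.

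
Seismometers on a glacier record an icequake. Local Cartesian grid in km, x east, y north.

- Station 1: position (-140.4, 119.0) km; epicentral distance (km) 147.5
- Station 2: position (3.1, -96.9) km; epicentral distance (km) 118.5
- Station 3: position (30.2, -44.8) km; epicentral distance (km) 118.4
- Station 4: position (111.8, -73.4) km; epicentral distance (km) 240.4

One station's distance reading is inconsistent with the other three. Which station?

Solve using three stations at a time. Using Station 1, Station 2, Station 3 (subtract circle equations pairwise → linear system) gives (x, y) ≈ (-85.1, -17.7).
Distances from that point to each station vs reported:
  Station 1: calculated 147.5 vs reported 147.5 → residual 0.0 km
  Station 2: calculated 118.5 vs reported 118.5 → residual 0.0 km
  Station 3: calculated 118.4 vs reported 118.4 → residual 0.0 km
  Station 4: calculated 204.6 vs reported 240.4 → residual 35.8 km
Station 1, Station 2, Station 3 are mutually consistent (residuals ≈ 0); Station 4 is off by 35.8 km.

Station 4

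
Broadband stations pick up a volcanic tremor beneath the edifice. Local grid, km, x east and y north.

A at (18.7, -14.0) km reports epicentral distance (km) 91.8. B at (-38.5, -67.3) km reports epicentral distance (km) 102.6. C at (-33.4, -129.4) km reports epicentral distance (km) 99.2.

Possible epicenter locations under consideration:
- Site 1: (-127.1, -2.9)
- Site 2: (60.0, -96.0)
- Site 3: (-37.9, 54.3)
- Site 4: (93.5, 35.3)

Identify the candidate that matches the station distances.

Site 2

For each candidate, compare |candidate − station| to the reported distance:
Site 1: residuals A 54.4, B 6.9, C 58.2 → max 58.2 km
Site 2: residuals A 0.0, B 0.0, C 0.0 → max 0.0 km
Site 3: residuals A 3.1, B 19.0, C 84.6 → max 84.6 km
Site 4: residuals A 2.2, B 64.6, C 108.7 → max 108.7 km
Only Site 2 has all residuals ≈ 0.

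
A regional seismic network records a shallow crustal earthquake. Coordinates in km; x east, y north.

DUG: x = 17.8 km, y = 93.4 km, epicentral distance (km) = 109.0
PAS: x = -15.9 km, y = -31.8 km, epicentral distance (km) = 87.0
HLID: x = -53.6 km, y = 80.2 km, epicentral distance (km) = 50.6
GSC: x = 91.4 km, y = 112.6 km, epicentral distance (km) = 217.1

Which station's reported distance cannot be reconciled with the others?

GSC

Solve using three stations at a time. Using DUG, PAS, HLID (subtract circle equations pairwise → linear system) gives (x, y) ≈ (-73.3, 33.6).
Distances from that point to each station vs reported:
  DUG: calculated 109.0 vs reported 109.0 → residual 0.0 km
  PAS: calculated 87.0 vs reported 87.0 → residual 0.0 km
  HLID: calculated 50.6 vs reported 50.6 → residual 0.0 km
  GSC: calculated 182.7 vs reported 217.1 → residual 34.4 km
DUG, PAS, HLID are mutually consistent (residuals ≈ 0); GSC is off by 34.4 km.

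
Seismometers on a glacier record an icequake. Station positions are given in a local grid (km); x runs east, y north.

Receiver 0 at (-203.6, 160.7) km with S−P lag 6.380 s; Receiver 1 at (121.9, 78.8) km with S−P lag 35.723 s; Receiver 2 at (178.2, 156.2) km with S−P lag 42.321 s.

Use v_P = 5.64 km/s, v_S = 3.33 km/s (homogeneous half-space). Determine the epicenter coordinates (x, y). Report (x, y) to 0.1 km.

Distance from S−P lag: d = Δt · v_P v_S / (v_P − v_S) = Δt · (5.64·3.33)/(5.64−3.33) ≈ 8.1304·Δt.
So d_Receiver 0 = 51.87, d_Receiver 1 = 290.44, d_Receiver 2 = 344.09 km.
Circle about each station: (x + 203.6)² + (y − 160.7)² = 51.87²; (x − 121.9)² + (y − 78.8)² = 290.44²; (x − 178.2)² + (y − 156.2)² = 344.09².
Subtracting the Receiver 0 equation from the Receiver 1 and Receiver 2 equations removes the quadratic terms:
651.0 x − 163.8 y = -127873.30
763.6 x − 9.0 y = -126831.20
Solving the 2×2 system: x ≈ -164.6, y ≈ 126.5 km.

-164.6 km east, 126.5 km north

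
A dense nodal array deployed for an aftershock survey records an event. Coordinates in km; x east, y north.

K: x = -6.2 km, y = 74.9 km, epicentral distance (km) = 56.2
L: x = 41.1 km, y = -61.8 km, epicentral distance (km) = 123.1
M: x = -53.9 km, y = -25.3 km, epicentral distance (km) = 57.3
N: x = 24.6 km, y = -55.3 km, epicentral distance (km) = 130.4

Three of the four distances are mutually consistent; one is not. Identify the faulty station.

Solve using three stations at a time. Using K, L, M (subtract circle equations pairwise → linear system) gives (x, y) ≈ (-40.5, 30.4).
Distances from that point to each station vs reported:
  K: calculated 56.2 vs reported 56.2 → residual 0.0 km
  L: calculated 123.1 vs reported 123.1 → residual 0.0 km
  M: calculated 57.3 vs reported 57.3 → residual 0.0 km
  N: calculated 107.6 vs reported 130.4 → residual 22.8 km
K, L, M are mutually consistent (residuals ≈ 0); N is off by 22.8 km.

N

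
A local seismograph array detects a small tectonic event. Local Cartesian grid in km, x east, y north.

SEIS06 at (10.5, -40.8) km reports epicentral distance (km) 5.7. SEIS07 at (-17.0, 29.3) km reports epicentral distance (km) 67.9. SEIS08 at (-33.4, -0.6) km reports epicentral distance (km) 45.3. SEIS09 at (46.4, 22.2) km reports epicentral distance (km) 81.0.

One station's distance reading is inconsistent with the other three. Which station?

Solve using three stations at a time. Using SEIS07, SEIS08, SEIS09 (subtract circle equations pairwise → linear system) gives (x, y) ≈ (-7.8, -38.0).
Distances from that point to each station vs reported:
  SEIS06: calculated 18.5 vs reported 5.7 → residual 12.8 km
  SEIS07: calculated 67.9 vs reported 67.9 → residual 0.0 km
  SEIS08: calculated 45.3 vs reported 45.3 → residual 0.0 km
  SEIS09: calculated 81.0 vs reported 81.0 → residual 0.0 km
SEIS07, SEIS08, SEIS09 are mutually consistent (residuals ≈ 0); SEIS06 is off by 12.8 km.

SEIS06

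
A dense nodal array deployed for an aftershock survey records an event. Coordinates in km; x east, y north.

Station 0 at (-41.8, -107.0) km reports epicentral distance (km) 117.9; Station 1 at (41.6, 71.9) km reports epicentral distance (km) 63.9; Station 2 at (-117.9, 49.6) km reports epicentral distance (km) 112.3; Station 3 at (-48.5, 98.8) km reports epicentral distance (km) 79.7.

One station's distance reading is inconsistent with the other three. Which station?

Station 0

Solve using three stations at a time. Using Station 1, Station 2, Station 3 (subtract circle equations pairwise → linear system) gives (x, y) ≈ (-7.2, 30.6).
Distances from that point to each station vs reported:
  Station 0: calculated 141.9 vs reported 117.9 → residual 24.0 km
  Station 1: calculated 63.9 vs reported 63.9 → residual 0.0 km
  Station 2: calculated 112.3 vs reported 112.3 → residual 0.0 km
  Station 3: calculated 79.7 vs reported 79.7 → residual 0.0 km
Station 1, Station 2, Station 3 are mutually consistent (residuals ≈ 0); Station 0 is off by 24.0 km.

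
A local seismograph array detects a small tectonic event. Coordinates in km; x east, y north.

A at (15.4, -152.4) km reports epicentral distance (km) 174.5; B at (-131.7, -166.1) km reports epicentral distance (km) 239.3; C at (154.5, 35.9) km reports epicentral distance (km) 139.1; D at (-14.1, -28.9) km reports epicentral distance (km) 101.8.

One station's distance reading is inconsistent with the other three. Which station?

Solve using three stations at a time. Using A, B, C (subtract circle equations pairwise → linear system) gives (x, y) ≈ (16.1, 22.1).
Distances from that point to each station vs reported:
  A: calculated 174.5 vs reported 174.5 → residual 0.0 km
  B: calculated 239.3 vs reported 239.3 → residual 0.0 km
  C: calculated 139.1 vs reported 139.1 → residual 0.0 km
  D: calculated 59.3 vs reported 101.8 → residual 42.5 km
A, B, C are mutually consistent (residuals ≈ 0); D is off by 42.5 km.

D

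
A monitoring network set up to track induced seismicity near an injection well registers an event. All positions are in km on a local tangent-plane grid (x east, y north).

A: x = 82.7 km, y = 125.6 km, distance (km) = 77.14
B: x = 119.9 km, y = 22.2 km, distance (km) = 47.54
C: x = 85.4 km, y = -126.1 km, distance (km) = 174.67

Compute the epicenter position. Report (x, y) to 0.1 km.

80.3 km east, 48.5 km north

Circle about each station: (x − 82.7)² + (y − 125.6)² = 77.14²; (x − 119.9)² + (y − 22.2)² = 47.54²; (x − 85.4)² + (y + 126.1)² = 174.67².
Subtracting the A equation from the B and C equations removes the quadratic terms:
74.4 x − 206.8 y = -4055.27
5.4 x − 503.4 y = -23979.31
Solving the 2×2 system: x ≈ 80.3, y ≈ 48.5 km.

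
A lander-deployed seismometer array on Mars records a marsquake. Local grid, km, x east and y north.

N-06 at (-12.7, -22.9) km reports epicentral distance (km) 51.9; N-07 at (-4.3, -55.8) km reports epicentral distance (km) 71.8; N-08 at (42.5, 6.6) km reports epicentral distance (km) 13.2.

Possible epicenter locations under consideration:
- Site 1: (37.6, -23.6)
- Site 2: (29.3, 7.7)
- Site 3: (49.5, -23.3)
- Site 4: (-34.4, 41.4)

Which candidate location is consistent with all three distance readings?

For each candidate, compare |candidate − station| to the reported distance:
Site 1: residuals N-06 1.6, N-07 19.0, N-08 17.4 → max 19.0 km
Site 2: residuals N-06 0.1, N-07 0.0, N-08 0.0 → max 0.1 km
Site 3: residuals N-06 10.3, N-07 8.9, N-08 17.5 → max 17.5 km
Site 4: residuals N-06 16.0, N-07 30.0, N-08 71.2 → max 71.2 km
Only Site 2 has all residuals ≈ 0.

Site 2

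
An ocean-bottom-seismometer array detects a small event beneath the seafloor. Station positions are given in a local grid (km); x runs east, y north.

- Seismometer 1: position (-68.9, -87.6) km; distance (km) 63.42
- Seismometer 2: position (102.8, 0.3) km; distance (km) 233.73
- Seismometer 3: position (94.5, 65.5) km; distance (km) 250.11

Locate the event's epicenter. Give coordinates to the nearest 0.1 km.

Circle about each station: (x + 68.9)² + (y + 87.6)² = 63.42²; (x − 102.8)² + (y − 0.3)² = 233.73²; (x − 94.5)² + (y − 65.5)² = 250.11².
Subtracting the Seismometer 1 equation from the Seismometer 2 and Seismometer 3 equations removes the quadratic terms:
343.4 x + 175.8 y = -52460.66
326.8 x + 306.2 y = -57733.39
Solving the 2×2 system: x ≈ -124.0, y ≈ -56.2 km.
Check against Seismometer 1 (with the unrounded x, y): √((x + 68.9)²+(y + 87.6)²) = 63.40 ≈ 63.42 km. ✓

(-124.0, -56.2)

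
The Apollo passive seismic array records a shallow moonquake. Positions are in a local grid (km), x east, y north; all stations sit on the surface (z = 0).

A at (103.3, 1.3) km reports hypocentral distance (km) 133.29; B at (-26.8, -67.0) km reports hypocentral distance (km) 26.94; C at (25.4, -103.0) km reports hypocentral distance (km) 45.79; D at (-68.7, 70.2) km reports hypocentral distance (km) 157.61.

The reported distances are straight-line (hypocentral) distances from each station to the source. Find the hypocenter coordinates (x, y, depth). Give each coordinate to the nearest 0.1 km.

x ≈ -5.9 km, y ≈ -73.5 km, depth ≈ 15.7 km

Each station gives a sphere (x−x_i)² + (y−y_i)² + z² = d_i² (stations at z=0).
Subtracting the A sphere from B and C: z² cancels, leaving linear equations in x and y:
-260.2 x − 136.6 y = 11575.12
-155.8 x − 208.6 y = 16251.08
Solving: x ≈ -5.900, y ≈ -73.499 km (keep extra digits for the depth step; rounded: -5.9, -73.5).
Then from the A sphere: z² = 133.29² − (x − 103.3)² − (y − 1.3)² with x = -5.900, y = -73.499, so z ≈ 15.706 ≈ 15.7 km.
Check against D (with the unrounded solution): distance 157.61 ≈ 157.61 km. ✓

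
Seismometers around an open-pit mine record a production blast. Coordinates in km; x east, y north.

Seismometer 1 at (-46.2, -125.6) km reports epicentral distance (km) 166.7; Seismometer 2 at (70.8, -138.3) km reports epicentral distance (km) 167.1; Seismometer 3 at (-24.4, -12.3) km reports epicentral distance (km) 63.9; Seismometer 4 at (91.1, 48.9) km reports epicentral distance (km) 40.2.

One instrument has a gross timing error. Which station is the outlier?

Seismometer 4

Solve using three stations at a time. Using Seismometer 1, Seismometer 2, Seismometer 3 (subtract circle equations pairwise → linear system) gives (x, y) ≈ (28.6, 23.4).
Distances from that point to each station vs reported:
  Seismometer 1: calculated 166.7 vs reported 166.7 → residual 0.0 km
  Seismometer 2: calculated 167.1 vs reported 167.1 → residual 0.0 km
  Seismometer 3: calculated 63.9 vs reported 63.9 → residual 0.0 km
  Seismometer 4: calculated 67.5 vs reported 40.2 → residual 27.3 km
Seismometer 1, Seismometer 2, Seismometer 3 are mutually consistent (residuals ≈ 0); Seismometer 4 is off by 27.3 km.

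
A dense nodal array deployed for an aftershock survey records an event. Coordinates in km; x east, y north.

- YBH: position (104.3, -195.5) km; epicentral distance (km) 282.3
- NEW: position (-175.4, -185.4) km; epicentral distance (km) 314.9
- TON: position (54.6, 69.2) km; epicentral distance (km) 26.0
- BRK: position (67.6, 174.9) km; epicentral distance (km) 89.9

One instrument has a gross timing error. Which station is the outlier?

NEW

Solve using three stations at a time. Using YBH, TON, BRK (subtract circle equations pairwise → linear system) gives (x, y) ≈ (75.1, 85.3).
Distances from that point to each station vs reported:
  YBH: calculated 282.3 vs reported 282.3 → residual 0.0 km
  NEW: calculated 368.8 vs reported 314.9 → residual 53.9 km
  TON: calculated 26.1 vs reported 26.0 → residual 0.1 km
  BRK: calculated 89.9 vs reported 89.9 → residual 0.0 km
YBH, TON, BRK are mutually consistent (residuals ≈ 0); NEW is off by 53.9 km.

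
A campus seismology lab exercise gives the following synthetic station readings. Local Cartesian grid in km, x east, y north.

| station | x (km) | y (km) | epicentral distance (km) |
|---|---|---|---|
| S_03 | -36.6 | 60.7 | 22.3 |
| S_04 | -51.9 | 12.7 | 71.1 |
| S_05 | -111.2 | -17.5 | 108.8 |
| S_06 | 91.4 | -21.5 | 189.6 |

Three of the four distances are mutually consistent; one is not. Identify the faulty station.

S_03

Solve using three stations at a time. Using S_04, S_05, S_06 (subtract circle equations pairwise → linear system) gives (x, y) ≈ (-67.4, 82.1).
Distances from that point to each station vs reported:
  S_03: calculated 37.5 vs reported 22.3 → residual 15.2 km
  S_04: calculated 71.1 vs reported 71.1 → residual 0.0 km
  S_05: calculated 108.8 vs reported 108.8 → residual 0.0 km
  S_06: calculated 189.6 vs reported 189.6 → residual 0.0 km
S_04, S_05, S_06 are mutually consistent (residuals ≈ 0); S_03 is off by 15.2 km.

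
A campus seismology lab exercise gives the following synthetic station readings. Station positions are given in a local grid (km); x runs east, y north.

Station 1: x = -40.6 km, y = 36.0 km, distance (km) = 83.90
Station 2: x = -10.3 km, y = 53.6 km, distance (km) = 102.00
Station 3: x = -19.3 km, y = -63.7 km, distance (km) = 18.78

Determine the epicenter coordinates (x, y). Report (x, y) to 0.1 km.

(-27.7, -46.9)

Circle about each station: (x + 40.6)² + (y − 36.0)² = 83.90²; (x + 10.3)² + (y − 53.6)² = 102.00²; (x + 19.3)² + (y + 63.7)² = 18.78².
Subtracting pairs of circle equations eliminates x²+y² and gives linear equations (the radical axes):
60.6 x + 35.2 y = -3330.10
42.6 x − 199.4 y = 8172.34
Solving the 2×2 system: x ≈ -27.7, y ≈ -46.9 km.
Check against Station 1 (with the unrounded x, y): √((x + 40.6)²+(y − 36.0)²) = 83.90 ≈ 83.90 km. ✓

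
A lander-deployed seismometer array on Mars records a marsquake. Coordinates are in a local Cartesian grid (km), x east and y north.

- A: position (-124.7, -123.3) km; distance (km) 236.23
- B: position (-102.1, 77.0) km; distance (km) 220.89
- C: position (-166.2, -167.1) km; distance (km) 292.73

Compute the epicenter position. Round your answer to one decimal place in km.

91.8 km east, -28.8 km north

Circle about each station: (x + 124.7)² + (y + 123.3)² = 236.23²; (x + 102.1)² + (y − 77.0)² = 220.89²; (x + 166.2)² + (y + 167.1)² = 292.73².
Subtracting the A equation from the B and C equations removes the quadratic terms:
45.2 x + 400.6 y = -7387.35
-83.0 x − 87.6 y = -5094.37
Solving the 2×2 system: x ≈ 91.8, y ≈ -28.8 km.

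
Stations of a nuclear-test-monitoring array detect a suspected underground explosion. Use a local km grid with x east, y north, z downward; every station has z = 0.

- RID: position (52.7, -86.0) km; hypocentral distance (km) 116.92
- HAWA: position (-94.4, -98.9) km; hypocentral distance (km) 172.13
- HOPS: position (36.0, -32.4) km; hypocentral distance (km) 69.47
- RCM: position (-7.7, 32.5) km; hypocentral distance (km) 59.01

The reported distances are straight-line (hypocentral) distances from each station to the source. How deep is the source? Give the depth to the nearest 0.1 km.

47.4 km

Each station gives a sphere (x−x_i)² + (y−y_i)² + z² = d_i² (stations at z=0).
Subtracting the RID sphere from HAWA and HOPS: z² cancels, leaving linear equations in x and y:
-294.2 x − 25.8 y = -7439.17
-33.4 x + 107.2 y = 1016.68
Solving: x ≈ 23.804, y ≈ 16.900 km (keep extra digits for the depth step; rounded: 23.8, 16.9).
Then from the RID sphere: z² = 116.92² − (x − 52.7)² − (y + 86.0)² with x = 23.804, y = 16.900, so z ≈ 47.401 ≈ 47.4 km.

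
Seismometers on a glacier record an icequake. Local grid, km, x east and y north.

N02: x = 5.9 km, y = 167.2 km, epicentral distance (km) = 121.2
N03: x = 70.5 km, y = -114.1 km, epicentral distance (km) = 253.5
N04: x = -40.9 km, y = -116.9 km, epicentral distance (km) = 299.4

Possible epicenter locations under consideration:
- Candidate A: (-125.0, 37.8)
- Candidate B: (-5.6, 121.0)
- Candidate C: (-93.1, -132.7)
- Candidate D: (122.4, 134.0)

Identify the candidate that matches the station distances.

Candidate D

For each candidate, compare |candidate − station| to the reported distance:
Candidate A: residuals N02 62.9, N03 5.9, N04 123.3 → max 123.3 km
Candidate B: residuals N02 73.6, N03 6.4, N04 58.9 → max 73.6 km
Candidate C: residuals N02 194.6, N03 88.8, N04 244.9 → max 244.9 km
Candidate D: residuals N02 0.1, N03 0.0, N04 0.0 → max 0.1 km
Only Candidate D has all residuals ≈ 0.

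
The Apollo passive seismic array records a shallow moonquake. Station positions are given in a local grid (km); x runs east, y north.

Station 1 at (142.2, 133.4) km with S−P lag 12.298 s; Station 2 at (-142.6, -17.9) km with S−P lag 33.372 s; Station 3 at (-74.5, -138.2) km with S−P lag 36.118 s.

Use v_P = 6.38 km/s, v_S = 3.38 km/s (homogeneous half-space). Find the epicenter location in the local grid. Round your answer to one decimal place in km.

x ≈ 80.6 km, y ≈ 70.0 km

Distance from S−P lag: d = Δt · v_P v_S / (v_P − v_S) = Δt · (6.38·3.38)/(6.38−3.38) ≈ 7.1881·Δt.
So d_Station 1 = 88.40, d_Station 2 = 239.88, d_Station 3 = 259.62 km.
Circle about each station: (x − 142.2)² + (y − 133.4)² = 88.40²; (x + 142.6)² + (y + 17.9)² = 239.88²; (x + 74.5)² + (y + 138.2)² = 259.62².
Subtracting the Station 1 equation from the Station 2 and Station 3 equations removes the quadratic terms:
-569.6 x − 302.6 y = -67089.08
-433.4 x − 543.2 y = -72954.89
Solving the 2×2 system: x ≈ 80.6, y ≈ 70.0 km.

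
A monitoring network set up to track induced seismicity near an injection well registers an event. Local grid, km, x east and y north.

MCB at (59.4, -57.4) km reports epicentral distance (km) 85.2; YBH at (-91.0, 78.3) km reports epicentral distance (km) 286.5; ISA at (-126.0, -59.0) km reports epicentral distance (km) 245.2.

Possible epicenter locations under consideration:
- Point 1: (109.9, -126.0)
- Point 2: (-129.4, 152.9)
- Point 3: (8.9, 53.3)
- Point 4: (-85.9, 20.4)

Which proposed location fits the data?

For each candidate, compare |candidate − station| to the reported distance:
Point 1: residuals MCB 0.0, YBH 0.0, ISA 0.0 → max 0.0 km
Point 2: residuals MCB 197.4, YBH 202.6, ISA 33.3 → max 202.6 km
Point 3: residuals MCB 36.5, YBH 183.5, ISA 69.7 → max 183.5 km
Point 4: residuals MCB 79.6, YBH 228.4, ISA 156.2 → max 228.4 km
Only Point 1 has all residuals ≈ 0.

Point 1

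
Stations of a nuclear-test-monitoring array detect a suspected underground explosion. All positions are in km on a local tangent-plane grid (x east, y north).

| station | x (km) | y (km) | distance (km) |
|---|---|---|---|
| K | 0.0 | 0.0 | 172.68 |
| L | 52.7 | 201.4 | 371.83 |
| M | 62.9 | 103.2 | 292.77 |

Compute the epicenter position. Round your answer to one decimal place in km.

Circle about each station: x² + y² = 172.68²; (x − 52.7)² + (y − 201.4)² = 371.83²; (x − 62.9)² + (y − 103.2)² = 292.77².
Subtracting pairs of circle equations eliminates x²+y² and gives linear equations (the radical axes):
105.4 x + 402.8 y = -65099.92
125.8 x + 206.4 y = -41289.24
Solving the 2×2 system: x ≈ -110.5, y ≈ -132.7 km.

x ≈ -110.5 km, y ≈ -132.7 km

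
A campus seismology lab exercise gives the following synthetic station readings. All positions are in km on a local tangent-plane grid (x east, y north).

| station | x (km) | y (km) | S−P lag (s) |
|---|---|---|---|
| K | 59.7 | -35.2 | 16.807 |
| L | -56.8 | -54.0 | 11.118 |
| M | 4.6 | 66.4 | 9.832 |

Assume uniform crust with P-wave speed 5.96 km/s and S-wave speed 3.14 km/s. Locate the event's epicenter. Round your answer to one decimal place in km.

-38.6 km east, 17.5 km north

Distance from S−P lag: d = Δt · v_P v_S / (v_P − v_S) = Δt · (5.96·3.14)/(5.96−3.14) ≈ 6.6363·Δt.
So d_K = 111.54, d_L = 73.78, d_M = 65.25 km.
Circle about each station: (x − 59.7)² + (y + 35.2)² = 111.54²; (x + 56.8)² + (y + 54.0)² = 73.78²; (x − 4.6)² + (y − 66.4)² = 65.25².
Subtracting the K equation from the L and M equations removes the quadratic terms:
-233.0 x − 37.6 y = 8336.79
-110.2 x + 203.2 y = 7810.60
Solving the 2×2 system: x ≈ -38.6, y ≈ 17.5 km.
Check against K (with the unrounded x, y): √((x − 59.7)²+(y + 35.2)²) = 111.54 ≈ 111.54 km. ✓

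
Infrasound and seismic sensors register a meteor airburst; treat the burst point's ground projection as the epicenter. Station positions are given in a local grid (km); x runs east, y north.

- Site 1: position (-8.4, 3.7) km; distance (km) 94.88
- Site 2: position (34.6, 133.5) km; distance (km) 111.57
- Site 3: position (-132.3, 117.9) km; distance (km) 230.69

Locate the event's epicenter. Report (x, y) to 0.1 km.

Circle about each station: (x + 8.4)² + (y − 3.7)² = 94.88²; (x − 34.6)² + (y − 133.5)² = 111.57²; (x + 132.3)² + (y − 117.9)² = 230.69².
Subtracting pairs of circle equations eliminates x²+y² and gives linear equations (the radical axes):
86.0 x + 259.6 y = 15489.51
-247.8 x + 228.4 y = -12896.21
Solving the 2×2 system: x ≈ 82.0, y ≈ 32.5 km.

(82.0, 32.5)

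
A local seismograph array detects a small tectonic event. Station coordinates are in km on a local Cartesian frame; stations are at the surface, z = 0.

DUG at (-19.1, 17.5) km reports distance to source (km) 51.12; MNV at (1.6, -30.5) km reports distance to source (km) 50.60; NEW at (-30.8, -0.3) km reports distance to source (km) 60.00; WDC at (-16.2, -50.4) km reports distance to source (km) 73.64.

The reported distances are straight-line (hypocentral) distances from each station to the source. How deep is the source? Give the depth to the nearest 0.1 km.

Each station gives a sphere (x−x_i)² + (y−y_i)² + z² = d_i² (stations at z=0).
Subtracting the DUG sphere from MNV and NEW: z² cancels, leaving linear equations in x and y:
41.4 x − 96.0 y = 314.64
-23.4 x − 35.6 y = -709.08
Solving: x ≈ 21.308, y ≈ 5.912 km (keep extra digits for the depth step; rounded: 21.3, 5.9).
Then from the DUG sphere: z² = 51.12² − (x + 19.1)² − (y − 17.5)² with x = 21.308, y = 5.912, so z ≈ 29.089 ≈ 29.1 km.
Check against WDC (with the unrounded solution): distance 73.65 ≈ 73.64 km. ✓

29.1 km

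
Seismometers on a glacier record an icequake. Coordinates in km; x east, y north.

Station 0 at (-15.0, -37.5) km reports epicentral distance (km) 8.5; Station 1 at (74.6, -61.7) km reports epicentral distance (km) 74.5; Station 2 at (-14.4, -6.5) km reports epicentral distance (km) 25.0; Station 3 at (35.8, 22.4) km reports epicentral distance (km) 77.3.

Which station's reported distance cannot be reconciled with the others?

Station 1

Solve using three stations at a time. Using Station 0, Station 2, Station 3 (subtract circle equations pairwise → linear system) gives (x, y) ≈ (-20.3, -30.8).
Distances from that point to each station vs reported:
  Station 0: calculated 8.5 vs reported 8.5 → residual 0.0 km
  Station 1: calculated 99.8 vs reported 74.5 → residual 25.3 km
  Station 2: calculated 25.0 vs reported 25.0 → residual 0.0 km
  Station 3: calculated 77.3 vs reported 77.3 → residual 0.0 km
Station 0, Station 2, Station 3 are mutually consistent (residuals ≈ 0); Station 1 is off by 25.3 km.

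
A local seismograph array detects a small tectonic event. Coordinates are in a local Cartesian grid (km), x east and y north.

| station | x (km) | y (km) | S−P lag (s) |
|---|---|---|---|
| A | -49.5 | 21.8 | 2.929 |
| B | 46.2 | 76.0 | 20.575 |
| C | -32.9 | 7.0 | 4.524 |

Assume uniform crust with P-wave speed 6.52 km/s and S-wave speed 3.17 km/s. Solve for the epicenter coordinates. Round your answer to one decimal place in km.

Distance from S−P lag: d = Δt · v_P v_S / (v_P − v_S) = Δt · (6.52·3.17)/(6.52−3.17) ≈ 6.1697·Δt.
So d_A = 18.07, d_B = 126.94, d_C = 27.91 km.
Circle about each station: (x + 49.5)² + (y − 21.8)² = 18.07²; (x − 46.2)² + (y − 76.0)² = 126.94²; (x + 32.9)² + (y − 7.0)² = 27.91².
Subtracting the A equation from the B and C equations removes the quadratic terms:
191.4 x + 108.4 y = -10802.29
33.2 x − 29.6 y = -2246.52
Solving the 2×2 system: x ≈ -60.8, y ≈ 7.7 km.

(-60.8, 7.7)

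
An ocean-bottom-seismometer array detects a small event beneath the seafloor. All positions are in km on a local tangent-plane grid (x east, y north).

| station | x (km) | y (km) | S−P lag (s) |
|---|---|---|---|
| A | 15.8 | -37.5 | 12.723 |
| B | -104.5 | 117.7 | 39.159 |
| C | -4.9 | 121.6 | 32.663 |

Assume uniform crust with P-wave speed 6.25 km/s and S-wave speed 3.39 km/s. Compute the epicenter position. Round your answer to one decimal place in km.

82.6 km east, -104.0 km north

Distance from S−P lag: d = Δt · v_P v_S / (v_P − v_S) = Δt · (6.25·3.39)/(6.25−3.39) ≈ 7.4082·Δt.
So d_A = 94.25, d_B = 290.10, d_C = 241.97 km.
Circle about each station: (x − 15.8)² + (y + 37.5)² = 94.25²; (x + 104.5)² + (y − 117.7)² = 290.10²; (x + 4.9)² + (y − 121.6)² = 241.97².
Subtracting the A equation from the B and C equations removes the quadratic terms:
-240.6 x + 310.4 y = -52157.30
-41.4 x + 318.2 y = -36511.74
Solving the 2×2 system: x ≈ 82.6, y ≈ -104.0 km.
Check against A (with the unrounded x, y): √((x − 15.8)²+(y + 37.5)²) = 94.26 ≈ 94.25 km. ✓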